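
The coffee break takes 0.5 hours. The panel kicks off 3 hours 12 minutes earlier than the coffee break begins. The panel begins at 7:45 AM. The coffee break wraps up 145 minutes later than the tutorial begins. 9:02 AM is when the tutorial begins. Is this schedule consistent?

Yes

The coffee break ends at 9:02 AM + 145 min = 11:27 AM.
The coffee break starts at 11:27 AM − 30 min = 10:57 AM.
The panel starts at 10:57 AM − 192 min = 7:45 AM.
That matches the stated 7:45 AM, so the schedule is consistent.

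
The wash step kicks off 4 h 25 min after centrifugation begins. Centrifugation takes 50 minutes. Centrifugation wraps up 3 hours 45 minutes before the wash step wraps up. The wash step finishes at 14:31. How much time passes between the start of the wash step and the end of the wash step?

Centrifugation ends at 14:31 − 225 min = 10:46.
Centrifugation starts at 10:46 − 50 min = 09:56.
The wash step starts at 09:56 + 265 min = 14:21.
From 14:21 to 14:31 is 10 minutes.

10 minutes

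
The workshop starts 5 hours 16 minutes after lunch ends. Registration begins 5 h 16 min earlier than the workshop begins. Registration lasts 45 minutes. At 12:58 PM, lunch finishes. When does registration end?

The workshop starts at 12:58 PM + 316 min = 6:14 PM.
Registration starts at 6:14 PM − 316 min = 12:58 PM.
Registration ends at 12:58 PM + 45 min = 1:43 PM.

1:43 PM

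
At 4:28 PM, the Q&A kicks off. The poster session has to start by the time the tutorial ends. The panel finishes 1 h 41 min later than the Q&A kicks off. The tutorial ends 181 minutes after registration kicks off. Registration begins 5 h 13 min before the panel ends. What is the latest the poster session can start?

The panel ends at 4:28 PM + 101 min = 6:09 PM.
Registration starts at 6:09 PM − 313 min = 12:56 PM.
The tutorial ends at 12:56 PM + 181 min = 3:57 PM.
The poster session is bounded by the tutorial, so the latest it can start is 3:57 PM.

3:57 PM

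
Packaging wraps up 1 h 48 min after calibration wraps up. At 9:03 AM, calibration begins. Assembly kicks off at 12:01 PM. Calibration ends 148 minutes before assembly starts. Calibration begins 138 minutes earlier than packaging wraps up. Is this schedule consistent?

Yes

Calibration ends at 12:01 PM − 148 min = 9:33 AM.
Packaging ends at 9:33 AM + 108 min = 11:21 AM.
Calibration starts at 11:21 AM − 138 min = 9:03 AM.
That matches the stated 9:03 AM, so the schedule is consistent.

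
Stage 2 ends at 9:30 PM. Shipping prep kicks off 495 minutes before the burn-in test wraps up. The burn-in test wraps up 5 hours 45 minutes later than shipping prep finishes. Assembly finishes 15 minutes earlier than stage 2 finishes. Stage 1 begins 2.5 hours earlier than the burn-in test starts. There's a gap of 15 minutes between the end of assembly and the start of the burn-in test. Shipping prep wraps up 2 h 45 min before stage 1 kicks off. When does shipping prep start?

1:45 PM

Assembly ends at 9:30 PM − 15 min = 9:15 PM.
The burn-in test starts at 9:15 PM + 15 min = 9:30 PM.
Stage 1 starts at 9:30 PM − 150 min = 7:00 PM.
Shipping prep ends at 7:00 PM − 165 min = 4:15 PM.
The burn-in test ends at 4:15 PM + 345 min = 10:00 PM.
Shipping prep starts at 10:00 PM − 495 min = 1:45 PM.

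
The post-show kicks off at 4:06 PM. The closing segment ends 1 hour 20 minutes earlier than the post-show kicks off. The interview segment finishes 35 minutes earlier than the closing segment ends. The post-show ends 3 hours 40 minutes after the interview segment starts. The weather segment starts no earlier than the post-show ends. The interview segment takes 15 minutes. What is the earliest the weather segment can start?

5:36 PM

The closing segment ends at 4:06 PM − 80 min = 2:46 PM.
The interview segment ends at 2:46 PM − 35 min = 2:11 PM.
The interview segment starts at 2:11 PM − 15 min = 1:56 PM.
The post-show ends at 1:56 PM + 220 min = 5:36 PM.
The weather segment is bounded by the post-show, so the earliest it can start is 5:36 PM.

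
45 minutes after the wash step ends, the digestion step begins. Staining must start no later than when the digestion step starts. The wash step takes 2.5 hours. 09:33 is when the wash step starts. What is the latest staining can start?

12:48

The wash step ends at 09:33 + 150 min = 12:03.
The digestion step starts at 12:03 + 45 min = 12:48.
Staining is bounded by the digestion step, so the latest it can start is 12:48.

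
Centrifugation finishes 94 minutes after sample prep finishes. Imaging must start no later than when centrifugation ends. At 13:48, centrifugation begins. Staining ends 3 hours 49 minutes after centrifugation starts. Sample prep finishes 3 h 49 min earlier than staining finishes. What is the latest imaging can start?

15:22

Staining ends at 13:48 + 229 min = 17:37.
Sample prep ends at 17:37 − 229 min = 13:48.
Centrifugation ends at 13:48 + 94 min = 15:22.
Imaging is bounded by centrifugation, so the latest it can start is 15:22.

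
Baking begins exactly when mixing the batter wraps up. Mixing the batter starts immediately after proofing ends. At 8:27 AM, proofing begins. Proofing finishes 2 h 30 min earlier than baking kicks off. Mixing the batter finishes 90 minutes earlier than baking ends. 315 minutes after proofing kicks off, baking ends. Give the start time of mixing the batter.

9:42 AM

Baking ends at 8:27 AM + 315 min = 1:42 PM.
Mixing the batter ends at 1:42 PM − 90 min = 12:12 PM.
So baking starts at 12:12 PM.
Proofing ends at 12:12 PM − 150 min = 9:42 AM.
So mixing the batter starts at 9:42 AM.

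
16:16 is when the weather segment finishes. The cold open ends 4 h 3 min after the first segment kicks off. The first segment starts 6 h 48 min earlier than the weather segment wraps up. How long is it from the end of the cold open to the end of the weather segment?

The first segment starts at 16:16 − 408 min = 09:28.
The cold open ends at 09:28 + 243 min = 13:31.
From 13:31 to 16:16 is 165 minutes.

165 minutes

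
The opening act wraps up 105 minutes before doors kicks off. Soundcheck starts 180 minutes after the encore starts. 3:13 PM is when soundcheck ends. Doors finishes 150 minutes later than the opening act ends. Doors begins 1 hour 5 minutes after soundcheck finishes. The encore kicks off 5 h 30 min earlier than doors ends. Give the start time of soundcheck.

2:33 PM

Doors starts at 3:13 PM + 65 min = 4:18 PM.
The opening act ends at 4:18 PM − 105 min = 2:33 PM.
Doors ends at 2:33 PM + 150 min = 5:03 PM.
The encore starts at 5:03 PM − 330 min = 11:33 AM.
Soundcheck starts at 11:33 AM + 180 min = 2:33 PM.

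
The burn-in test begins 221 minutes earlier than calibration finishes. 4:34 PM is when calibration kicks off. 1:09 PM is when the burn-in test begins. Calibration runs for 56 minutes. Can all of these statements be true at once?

No

Calibration ends at 4:34 PM + 56 min = 5:30 PM.
The burn-in test starts at 5:30 PM − 221 min = 1:49 PM.
But the burn-in test is also said to start at 1:09 PM — a 40-minute conflict.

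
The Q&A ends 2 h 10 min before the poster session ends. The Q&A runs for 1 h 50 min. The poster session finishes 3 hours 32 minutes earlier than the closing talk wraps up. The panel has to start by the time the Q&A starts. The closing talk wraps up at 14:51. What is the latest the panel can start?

The poster session ends at 14:51 − 212 min = 11:19.
The Q&A ends at 11:19 − 130 min = 09:09.
The Q&A starts at 09:09 − 110 min = 07:19.
The panel is bounded by the Q&A, so the latest it can start is 07:19.

07:19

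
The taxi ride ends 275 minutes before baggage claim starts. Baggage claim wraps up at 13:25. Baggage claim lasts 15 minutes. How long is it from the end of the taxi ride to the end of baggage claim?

Baggage claim starts at 13:25 − 15 min = 13:10.
The taxi ride ends at 13:10 − 275 min = 08:35.
From 08:35 to 13:25 is 290 minutes.

290 minutes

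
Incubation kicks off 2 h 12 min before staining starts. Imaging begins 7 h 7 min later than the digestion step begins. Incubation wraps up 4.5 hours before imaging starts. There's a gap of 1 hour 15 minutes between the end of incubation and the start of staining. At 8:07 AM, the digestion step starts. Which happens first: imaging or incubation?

Imaging starts at 8:07 AM + 427 min = 3:14 PM.
Incubation ends at 3:14 PM − 270 min = 10:44 AM.
Staining starts at 10:44 AM + 75 min = 11:59 AM.
Incubation starts at 11:59 AM − 132 min = 9:47 AM.
Imaging starts at 3:14 PM and incubation starts at 9:47 AM, so incubation is first.

incubation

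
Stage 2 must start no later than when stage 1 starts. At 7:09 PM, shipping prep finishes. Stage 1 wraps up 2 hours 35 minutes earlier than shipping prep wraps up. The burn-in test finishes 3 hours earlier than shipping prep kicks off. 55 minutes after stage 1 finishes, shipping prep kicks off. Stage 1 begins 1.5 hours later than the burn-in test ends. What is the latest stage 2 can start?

3:59 PM

Stage 1 ends at 7:09 PM − 155 min = 4:34 PM.
Shipping prep starts at 4:34 PM + 55 min = 5:29 PM.
The burn-in test ends at 5:29 PM − 180 min = 2:29 PM.
Stage 1 starts at 2:29 PM + 90 min = 3:59 PM.
Stage 2 is bounded by stage 1, so the latest it can start is 3:59 PM.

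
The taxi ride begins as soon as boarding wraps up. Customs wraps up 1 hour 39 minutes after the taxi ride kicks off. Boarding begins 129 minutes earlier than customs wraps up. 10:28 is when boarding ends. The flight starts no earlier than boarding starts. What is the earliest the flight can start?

The taxi ride starts at 10:28.
Customs ends at 10:28 + 99 min = 12:07.
Boarding starts at 12:07 − 129 min = 09:58.
The flight is bounded by boarding, so the earliest it can start is 09:58.

09:58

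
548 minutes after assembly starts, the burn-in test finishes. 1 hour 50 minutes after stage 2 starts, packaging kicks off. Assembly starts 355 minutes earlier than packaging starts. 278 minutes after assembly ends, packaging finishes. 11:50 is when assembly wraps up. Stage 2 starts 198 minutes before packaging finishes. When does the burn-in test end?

18:13

Packaging ends at 11:50 + 278 min = 16:28.
Stage 2 starts at 16:28 − 198 min = 13:10.
Packaging starts at 13:10 + 110 min = 15:00.
Assembly starts at 15:00 − 355 min = 09:05.
The burn-in test ends at 09:05 + 548 min = 18:13.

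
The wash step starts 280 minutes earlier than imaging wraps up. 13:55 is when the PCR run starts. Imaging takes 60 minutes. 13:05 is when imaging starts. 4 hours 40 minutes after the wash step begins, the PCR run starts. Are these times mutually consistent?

Imaging ends at 13:05 + 60 min = 14:05.
The wash step starts at 14:05 − 280 min = 09:25.
The PCR run starts at 09:25 + 280 min = 14:05.
But the PCR run is also said to start at 13:55 — a 10-minute conflict.

No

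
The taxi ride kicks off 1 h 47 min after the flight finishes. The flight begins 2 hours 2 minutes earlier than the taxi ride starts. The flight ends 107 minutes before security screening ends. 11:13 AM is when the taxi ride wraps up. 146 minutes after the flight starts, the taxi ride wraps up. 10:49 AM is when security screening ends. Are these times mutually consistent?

Yes

The flight ends at 10:49 AM − 107 min = 9:02 AM.
The taxi ride starts at 9:02 AM + 107 min = 10:49 AM.
The flight starts at 10:49 AM − 122 min = 8:47 AM.
The taxi ride ends at 8:47 AM + 146 min = 11:13 AM.
That matches the stated 11:13 AM, so the schedule is consistent.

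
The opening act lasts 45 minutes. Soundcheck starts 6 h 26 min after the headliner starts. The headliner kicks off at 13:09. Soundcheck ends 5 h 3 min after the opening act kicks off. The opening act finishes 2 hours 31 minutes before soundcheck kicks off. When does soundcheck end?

Soundcheck starts at 13:09 + 386 min = 19:35.
The opening act ends at 19:35 − 151 min = 17:04.
The opening act starts at 17:04 − 45 min = 16:19.
Soundcheck ends at 16:19 + 303 min = 21:22.

21:22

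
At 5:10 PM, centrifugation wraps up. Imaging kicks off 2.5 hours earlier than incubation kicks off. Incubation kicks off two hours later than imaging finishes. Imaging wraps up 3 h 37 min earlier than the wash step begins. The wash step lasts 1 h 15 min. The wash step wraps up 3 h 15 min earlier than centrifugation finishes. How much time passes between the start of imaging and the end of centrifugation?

The wash step ends at 5:10 PM − 195 min = 1:55 PM.
The wash step starts at 1:55 PM − 75 min = 12:40 PM.
Imaging ends at 12:40 PM − 217 min = 9:03 AM.
Incubation starts at 9:03 AM + 120 min = 11:03 AM.
Imaging starts at 11:03 AM − 150 min = 8:33 AM.
From 8:33 AM to 5:10 PM is 517 minutes.

517 minutes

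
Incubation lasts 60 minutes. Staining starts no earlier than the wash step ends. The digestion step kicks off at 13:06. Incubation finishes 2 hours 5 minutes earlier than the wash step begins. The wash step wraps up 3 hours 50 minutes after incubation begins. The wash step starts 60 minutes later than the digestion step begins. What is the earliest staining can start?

14:51

The wash step starts at 13:06 + 60 min = 14:06.
Incubation ends at 14:06 − 125 min = 12:01.
Incubation starts at 12:01 − 60 min = 11:01.
The wash step ends at 11:01 + 230 min = 14:51.
Staining is bounded by the wash step, so the earliest it can start is 14:51.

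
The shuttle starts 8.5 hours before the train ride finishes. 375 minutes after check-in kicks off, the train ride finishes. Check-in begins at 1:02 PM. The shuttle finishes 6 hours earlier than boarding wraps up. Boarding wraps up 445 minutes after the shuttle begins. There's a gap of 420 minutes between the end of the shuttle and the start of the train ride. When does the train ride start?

The train ride ends at 1:02 PM + 375 min = 7:17 PM.
The shuttle starts at 7:17 PM − 510 min = 10:47 AM.
Boarding ends at 10:47 AM + 445 min = 6:12 PM.
The shuttle ends at 6:12 PM − 360 min = 12:12 PM.
The train ride starts at 12:12 PM + 420 min = 7:12 PM.

7:12 PM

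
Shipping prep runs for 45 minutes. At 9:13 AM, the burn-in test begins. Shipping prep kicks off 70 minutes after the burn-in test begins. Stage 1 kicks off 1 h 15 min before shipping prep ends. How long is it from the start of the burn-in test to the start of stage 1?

40 minutes

Shipping prep starts at 9:13 AM + 70 min = 10:23 AM.
Shipping prep ends at 10:23 AM + 45 min = 11:08 AM.
Stage 1 starts at 11:08 AM − 75 min = 9:53 AM.
From 9:13 AM to 9:53 AM is 40 minutes.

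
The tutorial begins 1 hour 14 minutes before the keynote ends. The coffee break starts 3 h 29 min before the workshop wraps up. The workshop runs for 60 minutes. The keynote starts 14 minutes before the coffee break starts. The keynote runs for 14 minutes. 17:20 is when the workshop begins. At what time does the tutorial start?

13:37

The workshop ends at 17:20 + 60 min = 18:20.
The coffee break starts at 18:20 − 209 min = 14:51.
The keynote starts at 14:51 − 14 min = 14:37.
The keynote ends at 14:37 + 14 min = 14:51.
The tutorial starts at 14:51 − 74 min = 13:37.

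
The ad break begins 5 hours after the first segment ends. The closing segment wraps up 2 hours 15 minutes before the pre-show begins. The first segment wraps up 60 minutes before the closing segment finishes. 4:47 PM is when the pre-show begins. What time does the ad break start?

The closing segment ends at 4:47 PM − 135 min = 2:32 PM.
The first segment ends at 2:32 PM − 60 min = 1:32 PM.
The ad break starts at 1:32 PM + 300 min = 6:32 PM.

6:32 PM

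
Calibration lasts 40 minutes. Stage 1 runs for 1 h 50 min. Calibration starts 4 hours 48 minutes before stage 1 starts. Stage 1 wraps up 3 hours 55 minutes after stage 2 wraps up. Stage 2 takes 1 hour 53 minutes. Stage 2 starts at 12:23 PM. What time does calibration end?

Stage 2 ends at 12:23 PM + 113 min = 2:16 PM.
Stage 1 ends at 2:16 PM + 235 min = 6:11 PM.
Stage 1 starts at 6:11 PM − 110 min = 4:21 PM.
Calibration starts at 4:21 PM − 288 min = 11:33 AM.
Calibration ends at 11:33 AM + 40 min = 12:13 PM.

12:13 PM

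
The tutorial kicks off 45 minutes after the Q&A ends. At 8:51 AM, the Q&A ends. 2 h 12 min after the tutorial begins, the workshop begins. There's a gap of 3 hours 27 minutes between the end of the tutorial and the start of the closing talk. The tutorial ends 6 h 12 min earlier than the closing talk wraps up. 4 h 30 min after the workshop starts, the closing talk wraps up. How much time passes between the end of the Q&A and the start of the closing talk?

The tutorial starts at 8:51 AM + 45 min = 9:36 AM.
The workshop starts at 9:36 AM + 132 min = 11:48 AM.
The closing talk ends at 11:48 AM + 270 min = 4:18 PM.
The tutorial ends at 4:18 PM − 372 min = 10:06 AM.
The closing talk starts at 10:06 AM + 207 min = 1:33 PM.
From 8:51 AM to 1:33 PM is 4 hours 42 minutes.

4 hours 42 minutes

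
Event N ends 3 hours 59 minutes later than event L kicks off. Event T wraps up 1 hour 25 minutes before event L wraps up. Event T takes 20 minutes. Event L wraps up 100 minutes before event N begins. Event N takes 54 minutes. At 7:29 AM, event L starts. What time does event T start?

Event N ends at 7:29 AM + 239 min = 11:28 AM.
Event N starts at 11:28 AM − 54 min = 10:34 AM.
Event L ends at 10:34 AM − 100 min = 8:54 AM.
Event T ends at 8:54 AM − 85 min = 7:29 AM.
Event T starts at 7:29 AM − 20 min = 7:09 AM.

7:09 AM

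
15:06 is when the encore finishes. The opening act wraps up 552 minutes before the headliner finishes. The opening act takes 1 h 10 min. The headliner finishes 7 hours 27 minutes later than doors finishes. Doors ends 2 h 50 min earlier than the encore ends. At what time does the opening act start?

09:21

Doors ends at 15:06 − 170 min = 12:16.
The headliner ends at 12:16 + 447 min = 19:43.
The opening act ends at 19:43 − 552 min = 10:31.
The opening act starts at 10:31 − 70 min = 09:21.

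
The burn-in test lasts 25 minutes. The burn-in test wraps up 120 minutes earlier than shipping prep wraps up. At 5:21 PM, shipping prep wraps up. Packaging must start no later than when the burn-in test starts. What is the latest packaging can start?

2:56 PM

The burn-in test ends at 5:21 PM − 120 min = 3:21 PM.
The burn-in test starts at 3:21 PM − 25 min = 2:56 PM.
Packaging is bounded by the burn-in test, so the latest it can start is 2:56 PM.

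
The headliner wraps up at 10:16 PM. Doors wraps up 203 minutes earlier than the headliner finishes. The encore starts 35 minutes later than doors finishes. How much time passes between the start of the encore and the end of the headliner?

Doors ends at 10:16 PM − 203 min = 6:53 PM.
The encore starts at 6:53 PM + 35 min = 7:28 PM.
From 7:28 PM to 10:16 PM is 2 hours 48 minutes.

2 hours 48 minutes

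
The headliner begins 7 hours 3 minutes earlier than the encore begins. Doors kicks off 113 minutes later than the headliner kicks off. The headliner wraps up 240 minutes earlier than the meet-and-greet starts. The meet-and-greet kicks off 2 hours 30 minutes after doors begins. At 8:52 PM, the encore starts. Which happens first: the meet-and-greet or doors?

The headliner starts at 8:52 PM − 423 min = 1:49 PM.
Doors starts at 1:49 PM + 113 min = 3:42 PM.
The meet-and-greet starts at 3:42 PM + 150 min = 6:12 PM.
The meet-and-greet starts at 6:12 PM and doors starts at 3:42 PM, so doors is first.

doors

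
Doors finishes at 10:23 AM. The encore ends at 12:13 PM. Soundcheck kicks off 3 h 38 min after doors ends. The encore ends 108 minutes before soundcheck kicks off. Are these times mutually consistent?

Yes

Soundcheck starts at 10:23 AM + 218 min = 2:01 PM.
The encore ends at 2:01 PM − 108 min = 12:13 PM.
That matches the stated 12:13 PM, so the schedule is consistent.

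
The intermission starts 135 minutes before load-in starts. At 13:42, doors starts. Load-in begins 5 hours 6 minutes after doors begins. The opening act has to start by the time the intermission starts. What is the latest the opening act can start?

16:33

Load-in starts at 13:42 + 306 min = 18:48.
The intermission starts at 18:48 − 135 min = 16:33.
The opening act is bounded by the intermission, so the latest it can start is 16:33.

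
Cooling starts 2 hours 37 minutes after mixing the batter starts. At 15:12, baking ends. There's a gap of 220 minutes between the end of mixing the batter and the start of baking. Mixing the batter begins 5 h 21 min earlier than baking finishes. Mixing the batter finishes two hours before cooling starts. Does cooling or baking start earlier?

cooling

Mixing the batter starts at 15:12 − 321 min = 09:51.
Cooling starts at 09:51 + 157 min = 12:28.
Mixing the batter ends at 12:28 − 120 min = 10:28.
Baking starts at 10:28 + 220 min = 14:08.
Cooling starts at 12:28 and baking starts at 14:08, so cooling is first.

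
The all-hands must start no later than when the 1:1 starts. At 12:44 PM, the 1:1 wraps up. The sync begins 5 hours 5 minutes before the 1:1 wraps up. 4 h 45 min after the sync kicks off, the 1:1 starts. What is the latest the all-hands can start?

12:24 PM

The sync starts at 12:44 PM − 305 min = 7:39 AM.
The 1:1 starts at 7:39 AM + 285 min = 12:24 PM.
The all-hands is bounded by the 1:1, so the latest it can start is 12:24 PM.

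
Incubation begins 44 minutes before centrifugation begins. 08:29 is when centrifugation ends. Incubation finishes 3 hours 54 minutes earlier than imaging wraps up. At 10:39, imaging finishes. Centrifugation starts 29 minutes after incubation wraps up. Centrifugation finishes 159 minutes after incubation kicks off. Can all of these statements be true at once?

Incubation ends at 10:39 − 234 min = 06:45.
Centrifugation starts at 06:45 + 29 min = 07:14.
Incubation starts at 07:14 − 44 min = 06:30.
Centrifugation ends at 06:30 + 159 min = 09:09.
But centrifugation is also said to end at 08:29 — a 40-minute conflict.

No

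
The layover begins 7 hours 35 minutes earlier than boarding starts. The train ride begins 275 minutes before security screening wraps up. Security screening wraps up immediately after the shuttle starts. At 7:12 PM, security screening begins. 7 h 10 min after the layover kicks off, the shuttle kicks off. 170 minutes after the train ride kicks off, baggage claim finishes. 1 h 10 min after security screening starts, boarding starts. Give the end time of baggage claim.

Boarding starts at 7:12 PM + 70 min = 8:22 PM.
The layover starts at 8:22 PM − 455 min = 12:47 PM.
The shuttle starts at 12:47 PM + 430 min = 7:57 PM.
So security screening ends at 7:57 PM.
The train ride starts at 7:57 PM − 275 min = 3:22 PM.
Baggage claim ends at 3:22 PM + 170 min = 6:12 PM.

6:12 PM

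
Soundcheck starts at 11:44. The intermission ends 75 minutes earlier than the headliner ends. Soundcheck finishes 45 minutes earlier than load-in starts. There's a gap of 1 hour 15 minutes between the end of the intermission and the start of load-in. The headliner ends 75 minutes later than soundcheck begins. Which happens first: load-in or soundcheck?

soundcheck

The headliner ends at 11:44 + 75 min = 12:59.
The intermission ends at 12:59 − 75 min = 11:44.
Load-in starts at 11:44 + 75 min = 12:59.
Load-in starts at 12:59 and soundcheck starts at 11:44, so soundcheck is first.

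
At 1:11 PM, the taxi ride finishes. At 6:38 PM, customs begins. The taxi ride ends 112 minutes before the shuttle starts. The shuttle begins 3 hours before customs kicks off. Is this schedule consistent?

No

The shuttle starts at 6:38 PM − 180 min = 3:38 PM.
The taxi ride ends at 3:38 PM − 112 min = 1:46 PM.
But the taxi ride is also said to end at 1:11 PM — a 35-minute conflict.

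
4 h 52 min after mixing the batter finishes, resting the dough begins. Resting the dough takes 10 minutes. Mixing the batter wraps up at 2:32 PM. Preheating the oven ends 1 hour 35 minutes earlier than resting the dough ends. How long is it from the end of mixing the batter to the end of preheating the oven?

Resting the dough starts at 2:32 PM + 292 min = 7:24 PM.
Resting the dough ends at 7:24 PM + 10 min = 7:34 PM.
Preheating the oven ends at 7:34 PM − 95 min = 5:59 PM.
From 2:32 PM to 5:59 PM is 207 minutes.

207 minutes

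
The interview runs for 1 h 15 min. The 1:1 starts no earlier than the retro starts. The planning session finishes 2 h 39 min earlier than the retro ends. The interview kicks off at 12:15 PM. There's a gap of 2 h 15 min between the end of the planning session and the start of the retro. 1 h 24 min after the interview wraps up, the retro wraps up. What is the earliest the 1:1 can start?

The interview ends at 12:15 PM + 75 min = 1:30 PM.
The retro ends at 1:30 PM + 84 min = 2:54 PM.
The planning session ends at 2:54 PM − 159 min = 12:15 PM.
The retro starts at 12:15 PM + 135 min = 2:30 PM.
The 1:1 is bounded by the retro, so the earliest it can start is 2:30 PM.

2:30 PM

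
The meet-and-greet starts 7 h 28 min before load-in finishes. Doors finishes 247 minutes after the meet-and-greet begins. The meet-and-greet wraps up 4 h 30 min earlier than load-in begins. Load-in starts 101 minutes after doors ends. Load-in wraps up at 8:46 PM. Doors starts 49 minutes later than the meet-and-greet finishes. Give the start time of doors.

The meet-and-greet starts at 8:46 PM − 448 min = 1:18 PM.
Doors ends at 1:18 PM + 247 min = 5:25 PM.
Load-in starts at 5:25 PM + 101 min = 7:06 PM.
The meet-and-greet ends at 7:06 PM − 270 min = 2:36 PM.
Doors starts at 2:36 PM + 49 min = 3:25 PM.

3:25 PM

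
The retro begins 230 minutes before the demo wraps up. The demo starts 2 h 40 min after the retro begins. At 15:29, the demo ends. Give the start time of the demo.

The retro starts at 15:29 − 230 min = 11:39.
The demo starts at 11:39 + 160 min = 14:19.

14:19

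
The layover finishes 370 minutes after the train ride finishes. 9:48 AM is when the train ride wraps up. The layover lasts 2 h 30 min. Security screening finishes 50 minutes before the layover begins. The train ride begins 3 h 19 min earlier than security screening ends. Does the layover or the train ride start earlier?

The layover ends at 9:48 AM + 370 min = 3:58 PM.
The layover starts at 3:58 PM − 150 min = 1:28 PM.
Security screening ends at 1:28 PM − 50 min = 12:38 PM.
The train ride starts at 12:38 PM − 199 min = 9:19 AM.
The layover starts at 1:28 PM and the train ride starts at 9:19 AM, so the train ride is first.

the train ride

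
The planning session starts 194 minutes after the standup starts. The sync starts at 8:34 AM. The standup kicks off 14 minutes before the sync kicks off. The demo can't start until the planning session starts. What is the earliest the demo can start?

11:34 AM

The standup starts at 8:34 AM − 14 min = 8:20 AM.
The planning session starts at 8:20 AM + 194 min = 11:34 AM.
The demo is bounded by the planning session, so the earliest it can start is 11:34 AM.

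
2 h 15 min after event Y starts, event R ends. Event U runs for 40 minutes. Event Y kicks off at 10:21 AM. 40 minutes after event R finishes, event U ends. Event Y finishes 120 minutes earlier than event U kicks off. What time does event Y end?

Event R ends at 10:21 AM + 135 min = 12:36 PM.
Event U ends at 12:36 PM + 40 min = 1:16 PM.
Event U starts at 1:16 PM − 40 min = 12:36 PM.
Event Y ends at 12:36 PM − 120 min = 10:36 AM.

10:36 AM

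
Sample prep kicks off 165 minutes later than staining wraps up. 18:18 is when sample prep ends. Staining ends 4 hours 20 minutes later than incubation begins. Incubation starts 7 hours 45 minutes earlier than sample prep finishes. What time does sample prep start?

17:38

Incubation starts at 18:18 − 465 min = 10:33.
Staining ends at 10:33 + 260 min = 14:53.
Sample prep starts at 14:53 + 165 min = 17:38.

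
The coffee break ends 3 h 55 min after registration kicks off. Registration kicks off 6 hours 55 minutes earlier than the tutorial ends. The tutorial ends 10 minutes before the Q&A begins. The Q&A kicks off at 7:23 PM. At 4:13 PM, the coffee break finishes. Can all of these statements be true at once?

The tutorial ends at 7:23 PM − 10 min = 7:13 PM.
Registration starts at 7:13 PM − 415 min = 12:18 PM.
The coffee break ends at 12:18 PM + 235 min = 4:13 PM.
That matches the stated 4:13 PM, so the schedule is consistent.

Yes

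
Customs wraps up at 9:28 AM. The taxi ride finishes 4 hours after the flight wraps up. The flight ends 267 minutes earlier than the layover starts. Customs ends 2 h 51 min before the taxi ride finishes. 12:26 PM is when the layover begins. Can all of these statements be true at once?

No

The flight ends at 12:26 PM − 267 min = 7:59 AM.
The taxi ride ends at 7:59 AM + 240 min = 11:59 AM.
Customs ends at 11:59 AM − 171 min = 9:08 AM.
But customs is also said to end at 9:28 AM — a 20-minute conflict.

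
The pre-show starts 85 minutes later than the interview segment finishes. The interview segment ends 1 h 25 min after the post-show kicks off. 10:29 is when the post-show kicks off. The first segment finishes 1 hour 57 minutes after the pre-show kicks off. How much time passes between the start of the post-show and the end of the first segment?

The interview segment ends at 10:29 + 85 min = 11:54.
The pre-show starts at 11:54 + 85 min = 13:19.
The first segment ends at 13:19 + 117 min = 15:16.
From 10:29 to 15:16 is 4 h 47 min.

4 h 47 min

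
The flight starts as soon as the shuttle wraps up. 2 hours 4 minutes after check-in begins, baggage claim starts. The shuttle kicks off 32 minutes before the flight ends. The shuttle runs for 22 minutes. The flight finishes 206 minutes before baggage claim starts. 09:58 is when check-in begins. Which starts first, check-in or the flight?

the flight

Baggage claim starts at 09:58 + 124 min = 12:02.
The flight ends at 12:02 − 206 min = 08:36.
The shuttle starts at 08:36 − 32 min = 08:04.
The shuttle ends at 08:04 + 22 min = 08:26.
So the flight starts at 08:26.
Check-in starts at 09:58 and the flight starts at 08:26, so the flight is first.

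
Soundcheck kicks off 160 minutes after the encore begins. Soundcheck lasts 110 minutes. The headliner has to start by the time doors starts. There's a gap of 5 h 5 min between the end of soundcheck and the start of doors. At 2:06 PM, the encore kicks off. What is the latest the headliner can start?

11:41 PM

Soundcheck starts at 2:06 PM + 160 min = 4:46 PM.
Soundcheck ends at 4:46 PM + 110 min = 6:36 PM.
Doors starts at 6:36 PM + 305 min = 11:41 PM.
The headliner is bounded by doors, so the latest it can start is 11:41 PM.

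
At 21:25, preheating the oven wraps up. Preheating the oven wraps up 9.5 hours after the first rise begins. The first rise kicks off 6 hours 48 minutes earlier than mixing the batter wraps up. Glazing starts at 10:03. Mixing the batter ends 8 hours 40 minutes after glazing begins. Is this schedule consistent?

Mixing the batter ends at 10:03 + 520 min = 18:43.
The first rise starts at 18:43 − 408 min = 11:55.
Preheating the oven ends at 11:55 + 570 min = 21:25.
That matches the stated 21:25, so the schedule is consistent.

Yes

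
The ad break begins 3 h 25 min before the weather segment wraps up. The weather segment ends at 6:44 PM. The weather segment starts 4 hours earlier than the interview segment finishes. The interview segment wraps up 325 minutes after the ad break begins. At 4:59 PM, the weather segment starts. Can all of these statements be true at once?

The ad break starts at 6:44 PM − 205 min = 3:19 PM.
The interview segment ends at 3:19 PM + 325 min = 8:44 PM.
The weather segment starts at 8:44 PM − 240 min = 4:44 PM.
But the weather segment is also said to start at 4:59 PM — a 15-minute conflict.

No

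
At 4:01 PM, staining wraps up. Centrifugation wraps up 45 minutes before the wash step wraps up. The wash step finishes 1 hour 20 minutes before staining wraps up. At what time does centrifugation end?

The wash step ends at 4:01 PM − 80 min = 2:41 PM.
Centrifugation ends at 2:41 PM − 45 min = 1:56 PM.

1:56 PM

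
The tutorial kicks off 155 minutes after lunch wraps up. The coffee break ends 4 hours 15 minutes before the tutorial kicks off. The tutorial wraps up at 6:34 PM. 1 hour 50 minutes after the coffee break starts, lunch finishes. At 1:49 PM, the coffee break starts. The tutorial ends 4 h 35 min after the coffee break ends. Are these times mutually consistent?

Yes

Lunch ends at 1:49 PM + 110 min = 3:39 PM.
The tutorial starts at 3:39 PM + 155 min = 6:14 PM.
The coffee break ends at 6:14 PM − 255 min = 1:59 PM.
The tutorial ends at 1:59 PM + 275 min = 6:34 PM.
That matches the stated 6:34 PM, so the schedule is consistent.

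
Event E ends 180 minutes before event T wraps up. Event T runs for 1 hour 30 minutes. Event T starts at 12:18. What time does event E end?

10:48

Event T ends at 12:18 + 90 min = 13:48.
Event E ends at 13:48 − 180 min = 10:48.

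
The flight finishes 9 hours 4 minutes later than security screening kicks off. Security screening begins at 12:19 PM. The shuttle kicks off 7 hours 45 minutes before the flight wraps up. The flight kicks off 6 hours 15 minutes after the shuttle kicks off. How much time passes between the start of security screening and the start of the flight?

The flight ends at 12:19 PM + 544 min = 9:23 PM.
The shuttle starts at 9:23 PM − 465 min = 1:38 PM.
The flight starts at 1:38 PM + 375 min = 7:53 PM.
From 12:19 PM to 7:53 PM is 7 h 34 min.

7 h 34 min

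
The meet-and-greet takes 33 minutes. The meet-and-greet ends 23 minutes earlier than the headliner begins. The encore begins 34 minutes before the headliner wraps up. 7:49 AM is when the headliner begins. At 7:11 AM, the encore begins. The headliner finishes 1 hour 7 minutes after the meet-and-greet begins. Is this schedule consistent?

The meet-and-greet ends at 7:49 AM − 23 min = 7:26 AM.
The meet-and-greet starts at 7:26 AM − 33 min = 6:53 AM.
The headliner ends at 6:53 AM + 67 min = 8:00 AM.
The encore starts at 8:00 AM − 34 min = 7:26 AM.
But the encore is also said to start at 7:11 AM — a 15-minute conflict.

No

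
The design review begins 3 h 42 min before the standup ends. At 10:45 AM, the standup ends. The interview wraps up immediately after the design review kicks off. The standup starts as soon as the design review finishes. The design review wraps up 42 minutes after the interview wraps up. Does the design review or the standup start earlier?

the design review

The design review starts at 10:45 AM − 222 min = 7:03 AM.
So the interview ends at 7:03 AM.
The design review ends at 7:03 AM + 42 min = 7:45 AM.
So the standup starts at 7:45 AM.
The design review starts at 7:03 AM and the standup starts at 7:45 AM, so the design review is first.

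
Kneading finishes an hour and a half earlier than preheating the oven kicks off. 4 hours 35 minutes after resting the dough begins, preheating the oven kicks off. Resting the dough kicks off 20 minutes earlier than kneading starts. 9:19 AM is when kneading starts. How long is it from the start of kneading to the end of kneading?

2 hours 45 minutes

Resting the dough starts at 9:19 AM − 20 min = 8:59 AM.
Preheating the oven starts at 8:59 AM + 275 min = 1:34 PM.
Kneading ends at 1:34 PM − 90 min = 12:04 PM.
From 9:19 AM to 12:04 PM is 2 hours 45 minutes.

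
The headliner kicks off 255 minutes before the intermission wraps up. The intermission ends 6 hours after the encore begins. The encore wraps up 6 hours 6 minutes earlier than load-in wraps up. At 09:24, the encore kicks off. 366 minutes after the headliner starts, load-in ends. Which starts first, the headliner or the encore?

the encore

The intermission ends at 09:24 + 360 min = 15:24.
The headliner starts at 15:24 − 255 min = 11:09.
The headliner starts at 11:09 and the encore starts at 09:24, so the encore is first.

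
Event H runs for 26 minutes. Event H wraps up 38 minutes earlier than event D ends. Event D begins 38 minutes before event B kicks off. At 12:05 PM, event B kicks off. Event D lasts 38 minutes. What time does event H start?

11:01 AM

Event D starts at 12:05 PM − 38 min = 11:27 AM.
Event D ends at 11:27 AM + 38 min = 12:05 PM.
Event H ends at 12:05 PM − 38 min = 11:27 AM.
Event H starts at 11:27 AM − 26 min = 11:01 AM.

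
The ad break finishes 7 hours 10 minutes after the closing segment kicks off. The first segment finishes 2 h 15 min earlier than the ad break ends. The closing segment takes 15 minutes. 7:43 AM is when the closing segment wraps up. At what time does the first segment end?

The closing segment starts at 7:43 AM − 15 min = 7:28 AM.
The ad break ends at 7:28 AM + 430 min = 2:38 PM.
The first segment ends at 2:38 PM − 135 min = 12:23 PM.

12:23 PM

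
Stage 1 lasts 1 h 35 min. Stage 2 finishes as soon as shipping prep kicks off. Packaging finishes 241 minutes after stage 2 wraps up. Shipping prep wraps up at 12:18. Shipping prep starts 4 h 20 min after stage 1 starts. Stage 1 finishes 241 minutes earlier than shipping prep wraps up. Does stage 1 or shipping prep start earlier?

stage 1

Stage 1 ends at 12:18 − 241 min = 08:17.
Stage 1 starts at 08:17 − 95 min = 06:42.
Shipping prep starts at 06:42 + 260 min = 11:02.
Stage 1 starts at 06:42 and shipping prep starts at 11:02, so stage 1 is first.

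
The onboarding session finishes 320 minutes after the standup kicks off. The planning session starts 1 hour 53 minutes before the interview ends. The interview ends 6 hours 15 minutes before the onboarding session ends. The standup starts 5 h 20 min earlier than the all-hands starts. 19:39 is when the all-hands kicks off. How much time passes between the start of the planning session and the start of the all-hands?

The standup starts at 19:39 − 320 min = 14:19.
The onboarding session ends at 14:19 + 320 min = 19:39.
The interview ends at 19:39 − 375 min = 13:24.
The planning session starts at 13:24 − 113 min = 11:31.
From 11:31 to 19:39 is 8 h 8 min.

8 h 8 min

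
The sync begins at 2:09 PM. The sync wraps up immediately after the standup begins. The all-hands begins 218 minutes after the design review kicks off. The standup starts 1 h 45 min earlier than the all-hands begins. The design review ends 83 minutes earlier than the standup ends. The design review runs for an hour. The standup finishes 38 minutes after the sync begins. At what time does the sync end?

The standup ends at 2:09 PM + 38 min = 2:47 PM.
The design review ends at 2:47 PM − 83 min = 1:24 PM.
The design review starts at 1:24 PM − 60 min = 12:24 PM.
The all-hands starts at 12:24 PM + 218 min = 4:02 PM.
The standup starts at 4:02 PM − 105 min = 2:17 PM.
So the sync ends at 2:17 PM.

2:17 PM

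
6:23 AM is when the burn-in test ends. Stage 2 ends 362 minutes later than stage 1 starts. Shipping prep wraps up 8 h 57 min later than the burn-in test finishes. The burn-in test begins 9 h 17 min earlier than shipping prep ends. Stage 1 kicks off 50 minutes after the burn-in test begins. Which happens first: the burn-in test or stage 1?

Shipping prep ends at 6:23 AM + 537 min = 3:20 PM.
The burn-in test starts at 3:20 PM − 557 min = 6:03 AM.
Stage 1 starts at 6:03 AM + 50 min = 6:53 AM.
The burn-in test starts at 6:03 AM and stage 1 starts at 6:53 AM, so the burn-in test is first.

the burn-in test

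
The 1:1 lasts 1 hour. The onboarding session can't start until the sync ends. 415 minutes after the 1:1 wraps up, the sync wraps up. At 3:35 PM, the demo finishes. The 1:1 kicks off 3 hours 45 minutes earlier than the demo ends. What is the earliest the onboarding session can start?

The 1:1 starts at 3:35 PM − 225 min = 11:50 AM.
The 1:1 ends at 11:50 AM + 60 min = 12:50 PM.
The sync ends at 12:50 PM + 415 min = 7:45 PM.
The onboarding session is bounded by the sync, so the earliest it can start is 7:45 PM.

7:45 PM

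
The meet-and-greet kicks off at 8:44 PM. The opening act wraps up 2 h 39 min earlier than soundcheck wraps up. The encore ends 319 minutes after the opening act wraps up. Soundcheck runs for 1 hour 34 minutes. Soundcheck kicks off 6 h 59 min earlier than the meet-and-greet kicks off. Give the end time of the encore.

Soundcheck starts at 8:44 PM − 419 min = 1:45 PM.
Soundcheck ends at 1:45 PM + 94 min = 3:19 PM.
The opening act ends at 3:19 PM − 159 min = 12:40 PM.
The encore ends at 12:40 PM + 319 min = 5:59 PM.

5:59 PM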